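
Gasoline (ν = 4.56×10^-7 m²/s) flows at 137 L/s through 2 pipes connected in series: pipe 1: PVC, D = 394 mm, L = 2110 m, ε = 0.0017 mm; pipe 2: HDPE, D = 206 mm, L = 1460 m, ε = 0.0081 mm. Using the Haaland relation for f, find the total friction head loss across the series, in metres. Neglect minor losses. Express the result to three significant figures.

Pipe 1: V = 1.124 m/s, Re = 9.71×10^5, ε/D = 4.31×10^-6, f = 0.01172, h_1 = f(L/D)V²/2g = 4.038 m
Pipe 2: V = 4.111 m/s, Re = 1.86×10^6, ε/D = 3.93×10^-5, f = 0.01154, h_2 = f(L/D)V²/2g = 70.43 m
Series → Q common, losses add: H = Σh = 74.46 m

H ≈ 74.5 m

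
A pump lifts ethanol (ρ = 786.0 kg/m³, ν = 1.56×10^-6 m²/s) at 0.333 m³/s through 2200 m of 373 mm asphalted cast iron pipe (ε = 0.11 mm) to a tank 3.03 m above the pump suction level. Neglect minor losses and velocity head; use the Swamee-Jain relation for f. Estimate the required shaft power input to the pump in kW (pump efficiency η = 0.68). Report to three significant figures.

V = 4Q/(πD²) = 3.047 m/s; Re = 7.29×10^5; ε/D = 2.95×10^-4; f = 0.01596
h_f = f(L/D)V²/2g = 44.55 m
Total head H = z + h_f = 3.03 + 44.55 = 47.58 m
P_hyd = ρgQH = 786.0·9.81·0.333·47.58 = 122.2 kW
P_shaft = P_hyd/η = 122.2/0.68 = 179.6 kW

P_shaft ≈ 180 kW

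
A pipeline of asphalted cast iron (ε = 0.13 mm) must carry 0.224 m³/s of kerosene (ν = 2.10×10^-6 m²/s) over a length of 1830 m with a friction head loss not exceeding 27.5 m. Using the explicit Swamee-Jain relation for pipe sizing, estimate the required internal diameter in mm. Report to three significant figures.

D ≈ 349 mm

Swamee-Jain (Type III): D = 0.66·[ε^1.25·(LQ²/(gh_f))^4.75 + ν·Q^9.4·(L/(gh_f))^5.2]^0.04
LQ²/(gh_f) = 0.3404; L/(gh_f) = 6.783
Term 1 = ε^1.25·(…)^4.75 = 8.30×10^-8; Term 2 = ν·Q^9.4·(…)^5.2 = 3.45×10^-8
D = 0.66·(8.30×10^-8 + 3.45×10^-8)^0.04 = 0.3486 m = 349 mm
Check: V = 2.35 m/s, Re = 3.90×10^5, f = 0.01720, h_f = 25.3 m ≈ 27.5 m ✓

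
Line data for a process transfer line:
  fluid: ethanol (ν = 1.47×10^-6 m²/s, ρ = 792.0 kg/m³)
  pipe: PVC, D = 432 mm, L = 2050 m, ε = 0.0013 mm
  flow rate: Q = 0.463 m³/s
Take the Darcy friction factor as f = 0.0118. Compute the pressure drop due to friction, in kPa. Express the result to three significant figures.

Δp ≈ 221 kPa

V = 4Q/(πD²) = 4·0.463/(π·0.432²) = 3.159 m/s
h_f = f(L/D)V²/(2g) = 0.01180·(2050/0.432)·3.159²/(2·9.81) = 28.48 m
Δp = ρg·h_f = 792.0·9.81·28.48 = 221.3 kPa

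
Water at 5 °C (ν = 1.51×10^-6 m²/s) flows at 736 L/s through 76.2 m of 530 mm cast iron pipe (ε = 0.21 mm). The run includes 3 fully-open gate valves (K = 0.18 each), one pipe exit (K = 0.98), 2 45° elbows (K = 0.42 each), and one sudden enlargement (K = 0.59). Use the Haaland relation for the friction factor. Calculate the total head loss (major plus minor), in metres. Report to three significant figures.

H_L ≈ 3.01 m

V = 4Q/(πD²) = 3.336 m/s; V²/2g = 0.5672 m
Re = 1.17×10^6, ε/D = 3.96×10^-4 → f = 0.01634 (Haaland)
Major: h_f = f(L/D)·V²/2g = 0.01634·143.8·0.5672 = 1.333 m
Minor: ΣK = 2.95; h_m = ΣK·V²/2g = 1.673 m
Total H_L = 1.333 + 1.673 = 3.006 m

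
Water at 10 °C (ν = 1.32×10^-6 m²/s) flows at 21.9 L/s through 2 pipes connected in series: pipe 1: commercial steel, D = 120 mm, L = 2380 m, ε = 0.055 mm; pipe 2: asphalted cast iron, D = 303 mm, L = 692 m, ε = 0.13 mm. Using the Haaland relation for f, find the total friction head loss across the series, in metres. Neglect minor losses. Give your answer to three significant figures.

H ≈ 70.9 m

Pipe 1: V = 1.936 m/s, Re = 1.76×10^5, ε/D = 4.58×10^-4, f = 0.01864, h_1 = f(L/D)V²/2g = 70.65 m
Pipe 2: V = 0.3037 m/s, Re = 6.97×10^4, ε/D = 4.29×10^-4, f = 0.02084, h_2 = f(L/D)V²/2g = 0.2238 m
Series → Q common, losses add: H = Σh = 70.87 m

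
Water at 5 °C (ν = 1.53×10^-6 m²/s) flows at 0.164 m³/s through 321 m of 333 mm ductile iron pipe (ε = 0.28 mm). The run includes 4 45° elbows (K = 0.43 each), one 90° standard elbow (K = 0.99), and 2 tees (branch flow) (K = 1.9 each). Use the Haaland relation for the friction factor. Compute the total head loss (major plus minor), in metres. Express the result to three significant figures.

H_L ≈ 4.59 m

V = 4Q/(πD²) = 1.883 m/s; V²/2g = 0.1807 m
Re = 4.10×10^5, ε/D = 8.41×10^-4 → f = 0.01958 (Haaland)
Major: h_f = f(L/D)·V²/2g = 0.01958·964.0·0.1807 = 3.412 m
Minor: ΣK = 6.51; h_m = ΣK·V²/2g = 1.177 m
Total H_L = 3.412 + 1.177 = 4.588 m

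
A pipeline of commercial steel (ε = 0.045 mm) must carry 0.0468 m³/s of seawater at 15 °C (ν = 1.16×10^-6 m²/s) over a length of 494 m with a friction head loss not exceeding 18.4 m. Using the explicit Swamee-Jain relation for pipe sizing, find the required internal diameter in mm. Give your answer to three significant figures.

D ≈ 154 mm

Swamee-Jain (Type III): D = 0.66·[ε^1.25·(LQ²/(gh_f))^4.75 + ν·Q^9.4·(L/(gh_f))^5.2]^0.04
LQ²/(gh_f) = 0.005994; L/(gh_f) = 2.737
Term 1 = ε^1.25·(…)^4.75 = 1.03×10^-16; Term 2 = ν·Q^9.4·(…)^5.2 = 6.89×10^-17
D = 0.66·(1.03×10^-16 + 6.89×10^-17)^0.04 = 0.1545 m = 154 mm
Check: V = 2.50 m/s, Re = 3.32×10^5, f = 0.01684, h_f = 17.1 m ≈ 18.4 m ✓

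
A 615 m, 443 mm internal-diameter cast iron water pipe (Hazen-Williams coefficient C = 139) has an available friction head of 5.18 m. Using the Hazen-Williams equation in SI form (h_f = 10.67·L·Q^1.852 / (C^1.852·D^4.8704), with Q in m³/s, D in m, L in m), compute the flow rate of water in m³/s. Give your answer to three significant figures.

Rearranging: Q = [h_f·C^1.852·D^4.8704 / (10.67·L)]^(1/1.852)
Q = [5.18·139^1.852·0.443^4.8704 / (10.67·615)]^0.540 = 0.3450 m³/s

Q ≈ 0.345 m³/s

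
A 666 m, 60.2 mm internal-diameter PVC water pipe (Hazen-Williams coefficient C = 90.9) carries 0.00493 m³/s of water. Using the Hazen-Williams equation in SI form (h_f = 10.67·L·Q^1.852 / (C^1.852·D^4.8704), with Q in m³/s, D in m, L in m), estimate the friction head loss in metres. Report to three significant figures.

h_f ≈ 78.6 m

h_f = 10.67·666·0.00493^1.852 / (90.9^1.852·0.0602^4.8704) = 78.59 m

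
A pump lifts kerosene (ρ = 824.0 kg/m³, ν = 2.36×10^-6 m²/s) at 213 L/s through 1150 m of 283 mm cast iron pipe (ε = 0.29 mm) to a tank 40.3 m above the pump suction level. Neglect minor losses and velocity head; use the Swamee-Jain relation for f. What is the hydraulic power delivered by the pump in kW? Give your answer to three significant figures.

V = 4Q/(πD²) = 3.386 m/s; Re = 4.06×10^5; ε/D = 0.00102; f = 0.02060
h_f = f(L/D)V²/2g = 48.92 m
Total head H = z + h_f = 40.3 + 48.92 = 89.22 m
P_hyd = ρgQH = 824.0·9.81·0.213·89.22 = 153.6 kW

P_hyd ≈ 154 kW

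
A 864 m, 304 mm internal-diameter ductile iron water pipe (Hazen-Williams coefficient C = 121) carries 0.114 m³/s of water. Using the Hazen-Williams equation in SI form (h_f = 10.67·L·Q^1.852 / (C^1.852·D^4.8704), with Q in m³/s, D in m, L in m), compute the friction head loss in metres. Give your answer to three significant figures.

h_f = 10.67·864·0.114^1.852 / (121^1.852·0.304^4.8704) = 7.575 m

h_f ≈ 7.57 m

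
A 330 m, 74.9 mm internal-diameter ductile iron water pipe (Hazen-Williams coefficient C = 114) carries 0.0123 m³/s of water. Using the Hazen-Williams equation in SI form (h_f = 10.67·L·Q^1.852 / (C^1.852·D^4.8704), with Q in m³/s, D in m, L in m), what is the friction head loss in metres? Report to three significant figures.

h_f ≈ 48.0 m

h_f = 10.67·330·0.0123^1.852 / (114^1.852·0.0749^4.8704) = 48.03 m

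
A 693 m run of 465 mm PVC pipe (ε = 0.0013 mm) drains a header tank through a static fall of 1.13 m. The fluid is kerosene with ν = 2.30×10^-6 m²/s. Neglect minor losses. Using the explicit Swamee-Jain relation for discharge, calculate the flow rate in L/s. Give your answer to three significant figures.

Q ≈ 165 L/s

Swamee-Jain (Type II): Q = -0.965·√(gD⁵h_f/L)·ln[ε/(3.7D) + √(3.17ν²L/(gD³h_f))]
√(gD⁵h_f/L) = √(9.81·0.465⁵·1.13/693) = 0.01865
ε/(3.7D) = 7.56×10^-7; √(3.17ν²L/(gD³h_f)) = 1.02×10^-4
Q = -0.965·0.01865·ln(1.029×10^-4) = 0.1652 m³/s
Check: V = 0.973 m/s, Re = 1.97×10^5, f = 0.01561, h_f = 1.12 m ≈ 1.13 m ✓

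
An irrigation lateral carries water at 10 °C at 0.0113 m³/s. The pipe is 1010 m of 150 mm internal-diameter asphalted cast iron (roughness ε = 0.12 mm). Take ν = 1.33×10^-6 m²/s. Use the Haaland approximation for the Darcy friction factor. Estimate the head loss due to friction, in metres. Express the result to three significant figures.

V = 4Q/(πD²) = 4·0.0113/(π·0.150²) = 0.6394 m/s
Re = VD/ν = 0.6394·0.150/1.33×10^-6 = 7.21×10^4 → turbulent
ε/D = 0.12/150 = 8.00×10^-4
Haaland: f = 0.02204
h_f = f(L/D)V²/(2g) = 0.02204·(1010/0.150)·0.6394²/(2·9.81) = 3.093 m

h_f ≈ 3.09 m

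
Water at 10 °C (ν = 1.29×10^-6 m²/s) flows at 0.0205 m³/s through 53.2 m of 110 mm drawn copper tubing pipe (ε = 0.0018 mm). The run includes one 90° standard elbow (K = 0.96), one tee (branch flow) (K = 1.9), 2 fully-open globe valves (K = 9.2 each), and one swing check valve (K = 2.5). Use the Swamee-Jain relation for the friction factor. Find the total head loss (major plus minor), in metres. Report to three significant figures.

V = 4Q/(πD²) = 2.157 m/s; V²/2g = 0.2372 m
Re = 1.84×10^5, ε/D = 1.64×10^-5 → f = 0.01593 (Swamee-Jain)
Major: h_f = f(L/D)·V²/2g = 0.01593·483.6·0.2372 = 1.827 m
Minor: ΣK = 23.8; h_m = ΣK·V²/2g = 5.635 m
Total H_L = 1.827 + 5.635 = 7.463 m

H_L ≈ 7.46 m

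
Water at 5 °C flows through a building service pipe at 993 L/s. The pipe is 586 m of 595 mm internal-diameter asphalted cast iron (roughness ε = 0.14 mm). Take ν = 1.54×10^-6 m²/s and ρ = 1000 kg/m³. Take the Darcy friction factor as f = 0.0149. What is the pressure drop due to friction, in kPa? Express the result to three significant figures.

V = 4Q/(πD²) = 4·0.993/(π·0.595²) = 3.571 m/s
h_f = f(L/D)V²/(2g) = 0.01490·(586/0.595)·3.571²/(2·9.81) = 9.539 m
Δp = ρg·h_f = 1000·9.81·9.539 = 93.58 kPa

Δp ≈ 93.6 kPa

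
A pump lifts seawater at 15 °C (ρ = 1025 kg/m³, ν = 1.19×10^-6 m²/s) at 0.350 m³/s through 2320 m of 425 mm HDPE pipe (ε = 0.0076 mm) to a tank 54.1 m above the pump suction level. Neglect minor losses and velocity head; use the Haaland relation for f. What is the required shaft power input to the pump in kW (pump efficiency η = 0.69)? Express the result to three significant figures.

P_shaft ≈ 381 kW

V = 4Q/(πD²) = 2.467 m/s; Re = 8.81×10^5; ε/D = 1.79×10^-5; f = 0.01214
h_f = f(L/D)V²/2g = 20.57 m
Total head H = z + h_f = 54.1 + 20.57 = 74.67 m
P_hyd = ρgQH = 1025·9.81·0.350·74.67 = 262.8 kW
P_shaft = P_hyd/η = 262.8/0.69 = 380.8 kW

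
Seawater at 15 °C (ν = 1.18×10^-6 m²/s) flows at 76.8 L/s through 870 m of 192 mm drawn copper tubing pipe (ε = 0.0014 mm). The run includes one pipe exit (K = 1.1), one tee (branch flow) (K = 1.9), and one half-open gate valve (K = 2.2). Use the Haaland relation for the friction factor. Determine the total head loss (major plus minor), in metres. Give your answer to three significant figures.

V = 4Q/(πD²) = 2.653 m/s; V²/2g = 0.3586 m
Re = 4.32×10^5, ε/D = 7.29×10^-6 → f = 0.01349 (Haaland)
Major: h_f = f(L/D)·V²/2g = 0.01349·4531·0.3586 = 21.92 m
Minor: ΣK = 5.20; h_m = ΣK·V²/2g = 1.865 m
Total H_L = 21.92 + 1.865 = 23.78 m

H_L ≈ 23.8 m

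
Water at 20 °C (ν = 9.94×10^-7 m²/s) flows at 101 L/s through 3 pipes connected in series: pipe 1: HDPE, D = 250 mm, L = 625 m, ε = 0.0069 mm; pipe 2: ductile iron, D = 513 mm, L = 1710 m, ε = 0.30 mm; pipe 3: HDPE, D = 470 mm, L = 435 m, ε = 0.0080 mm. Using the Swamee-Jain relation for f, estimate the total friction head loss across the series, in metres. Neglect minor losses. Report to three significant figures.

Pipe 1: V = 2.058 m/s, Re = 5.17×10^5, ε/D = 2.76×10^-5, f = 0.01345, h_1 = f(L/D)V²/2g = 7.255 m
Pipe 2: V = 0.4886 m/s, Re = 2.52×10^5, ε/D = 5.85×10^-4, f = 0.01902, h_2 = f(L/D)V²/2g = 0.7717 m
Pipe 3: V = 0.5822 m/s, Re = 2.75×10^5, ε/D = 1.70×10^-5, f = 0.01480, h_3 = f(L/D)V²/2g = 0.2366 m
Series → Q common, losses add: H = Σh = 8.263 m

H ≈ 8.26 m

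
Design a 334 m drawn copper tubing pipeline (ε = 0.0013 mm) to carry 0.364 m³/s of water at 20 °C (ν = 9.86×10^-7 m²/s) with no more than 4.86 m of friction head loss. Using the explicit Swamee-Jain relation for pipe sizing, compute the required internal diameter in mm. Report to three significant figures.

Swamee-Jain (Type III): D = 0.66·[ε^1.25·(LQ²/(gh_f))^4.75 + ν·Q^9.4·(L/(gh_f))^5.2]^0.04
LQ²/(gh_f) = 0.9282; L/(gh_f) = 7.006
Term 1 = ε^1.25·(…)^4.75 = 3.08×10^-8; Term 2 = ν·Q^9.4·(…)^5.2 = 1.84×10^-6
D = 0.66·(3.08×10^-8 + 1.84×10^-6)^0.04 = 0.3894 m = 389 mm
Check: V = 3.06 m/s, Re = 1.21×10^6, f = 0.01134, h_f = 4.63 m ≈ 4.86 m ✓

D ≈ 389 mm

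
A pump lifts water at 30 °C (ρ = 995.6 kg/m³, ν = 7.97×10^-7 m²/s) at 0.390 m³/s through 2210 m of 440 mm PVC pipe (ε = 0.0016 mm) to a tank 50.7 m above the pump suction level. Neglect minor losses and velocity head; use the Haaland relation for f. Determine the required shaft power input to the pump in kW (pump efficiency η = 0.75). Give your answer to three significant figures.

V = 4Q/(πD²) = 2.565 m/s; Re = 1.42×10^6; ε/D = 3.64×10^-6; f = 0.01101
h_f = f(L/D)V²/2g = 18.55 m
Total head H = z + h_f = 50.7 + 18.55 = 69.25 m
P_hyd = ρgQH = 995.6·9.81·0.390·69.25 = 263.8 kW
P_shaft = P_hyd/η = 263.8/0.75 = 351.7 kW

P_shaft ≈ 352 kW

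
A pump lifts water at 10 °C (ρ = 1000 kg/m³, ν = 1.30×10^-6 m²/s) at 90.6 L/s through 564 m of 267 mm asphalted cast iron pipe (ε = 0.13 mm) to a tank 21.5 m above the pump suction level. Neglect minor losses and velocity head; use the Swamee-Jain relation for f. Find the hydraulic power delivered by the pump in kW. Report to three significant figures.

V = 4Q/(πD²) = 1.618 m/s; Re = 3.32×10^5; ε/D = 4.87×10^-4; f = 0.01812
h_f = f(L/D)V²/2g = 5.109 m
Total head H = z + h_f = 21.5 + 5.109 = 26.61 m
P_hyd = ρgQH = 1000·9.81·0.0906·26.61 = 23.65 kW

P_hyd ≈ 23.6 kW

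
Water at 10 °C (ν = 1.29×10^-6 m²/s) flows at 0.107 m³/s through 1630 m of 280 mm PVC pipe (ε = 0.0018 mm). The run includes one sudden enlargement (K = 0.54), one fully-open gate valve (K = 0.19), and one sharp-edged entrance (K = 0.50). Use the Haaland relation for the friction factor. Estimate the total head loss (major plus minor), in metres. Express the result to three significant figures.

V = 4Q/(πD²) = 1.738 m/s; V²/2g = 0.1539 m
Re = 3.77×10^5, ε/D = 6.43×10^-6 → f = 0.01381 (Haaland)
Major: h_f = f(L/D)·V²/2g = 0.01381·5821·0.1539 = 12.37 m
Minor: ΣK = 1.23; h_m = ΣK·V²/2g = 0.1893 m
Total H_L = 12.37 + 0.1893 = 12.56 m

H_L ≈ 12.6 m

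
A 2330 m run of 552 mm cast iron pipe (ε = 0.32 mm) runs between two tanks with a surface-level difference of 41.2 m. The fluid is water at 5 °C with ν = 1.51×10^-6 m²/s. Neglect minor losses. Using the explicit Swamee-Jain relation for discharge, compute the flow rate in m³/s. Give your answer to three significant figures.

Swamee-Jain (Type II): Q = -0.965·√(gD⁵h_f/L)·ln[ε/(3.7D) + √(3.17ν²L/(gD³h_f))]
√(gD⁵h_f/L) = √(9.81·0.552⁵·41.2/2330) = 0.09429
ε/(3.7D) = 1.57×10^-4; √(3.17ν²L/(gD³h_f)) = 1.57×10^-5
Q = -0.965·0.09429·ln(1.724×10^-4) = 0.7885 m³/s
Check: V = 3.29 m/s, Re = 1.20×10^6, f = 0.01774, h_f = 41.4 m ≈ 41.2 m ✓

Q ≈ 0.788 m³/s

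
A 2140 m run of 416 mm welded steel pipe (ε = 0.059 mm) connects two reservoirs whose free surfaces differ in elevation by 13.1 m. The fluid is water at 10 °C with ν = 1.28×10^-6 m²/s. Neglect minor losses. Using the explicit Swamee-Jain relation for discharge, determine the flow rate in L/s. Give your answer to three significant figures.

Swamee-Jain (Type II): Q = -0.965·√(gD⁵h_f/L)·ln[ε/(3.7D) + √(3.17ν²L/(gD³h_f))]
√(gD⁵h_f/L) = √(9.81·0.416⁵·13.1/2140) = 0.02735
ε/(3.7D) = 3.83×10^-5; √(3.17ν²L/(gD³h_f)) = 3.47×10^-5
Q = -0.965·0.02735·ln(7.299×10^-5) = 0.2514 m³/s
Check: V = 1.85 m/s, Re = 6.01×10^5, f = 0.01467, h_f = 13.2 m ≈ 13.1 m ✓

Q ≈ 251 L/s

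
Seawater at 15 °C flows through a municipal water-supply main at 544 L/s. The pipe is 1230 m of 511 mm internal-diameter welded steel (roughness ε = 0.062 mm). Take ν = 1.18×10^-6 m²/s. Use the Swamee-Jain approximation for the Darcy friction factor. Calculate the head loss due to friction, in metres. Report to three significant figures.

V = 4Q/(πD²) = 4·0.544/(π·0.511²) = 2.653 m/s
Re = VD/ν = 2.653·0.511/1.18×10^-6 = 1.15×10^6 → turbulent
ε/D = 0.062/511 = 1.21×10^-4
Swamee-Jain: f = 0.01367
h_f = f(L/D)V²/(2g) = 0.01367·(1230/0.511)·2.653²/(2·9.81) = 11.80 m

h_f ≈ 11.8 m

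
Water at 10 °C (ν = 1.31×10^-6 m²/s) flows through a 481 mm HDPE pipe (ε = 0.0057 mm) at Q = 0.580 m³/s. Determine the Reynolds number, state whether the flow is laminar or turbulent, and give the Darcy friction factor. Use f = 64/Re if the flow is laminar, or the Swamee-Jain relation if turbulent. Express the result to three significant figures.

V = 4Q/(πD²) = 3.192 m/s
Re = VD/ν = 3.192·0.481/1.31×10^-6 = 1.17×10^6
Re > 4000 → turbulent; ε/D = 1.19×10^-5
Swamee-Jain: f = 0.01162

Re ≈ 1.17×10^6; turbulent; f ≈ 0.0116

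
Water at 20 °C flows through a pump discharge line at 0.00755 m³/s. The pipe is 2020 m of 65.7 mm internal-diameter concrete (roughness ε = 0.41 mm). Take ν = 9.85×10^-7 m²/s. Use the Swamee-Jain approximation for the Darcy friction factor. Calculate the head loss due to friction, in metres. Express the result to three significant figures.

V = 4Q/(πD²) = 4·0.00755/(π·0.0657²) = 2.227 m/s
Re = VD/ν = 2.227·0.0657/9.85×10^-7 = 1.49×10^5 → turbulent
ε/D = 0.41/65.7 = 0.00624
Swamee-Jain: f = 0.03327
h_f = f(L/D)V²/(2g) = 0.03327·(2020/0.0657)·2.227²/(2·9.81) = 258.5 m

h_f ≈ 259 m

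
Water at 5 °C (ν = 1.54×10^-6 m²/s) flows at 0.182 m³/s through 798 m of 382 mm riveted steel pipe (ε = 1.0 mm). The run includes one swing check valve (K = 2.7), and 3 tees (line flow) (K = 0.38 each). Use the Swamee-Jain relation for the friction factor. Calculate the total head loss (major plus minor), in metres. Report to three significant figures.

H_L ≈ 7.39 m

V = 4Q/(πD²) = 1.588 m/s; V²/2g = 0.1285 m
Re = 3.94×10^5, ε/D = 0.00262 → f = 0.02570 (Swamee-Jain)
Major: h_f = f(L/D)·V²/2g = 0.02570·2089·0.1285 = 6.900 m
Minor: ΣK = 3.84; h_m = ΣK·V²/2g = 0.4936 m
Total H_L = 6.900 + 0.4936 = 7.394 m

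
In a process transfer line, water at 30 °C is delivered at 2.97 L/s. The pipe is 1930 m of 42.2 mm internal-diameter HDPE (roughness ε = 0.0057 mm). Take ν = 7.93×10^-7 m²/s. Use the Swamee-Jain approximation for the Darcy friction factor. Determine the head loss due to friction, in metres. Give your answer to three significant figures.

h_f ≈ 192 m

V = 4Q/(πD²) = 4·0.00297/(π·0.0422²) = 2.123 m/s
Re = VD/ν = 2.123·0.0422/7.93×10^-7 = 1.13×10^5 → turbulent
ε/D = 0.0057/42.2 = 1.35×10^-4
Swamee-Jain: f = 0.01825
h_f = f(L/D)V²/(2g) = 0.01825·(1930/0.0422)·2.123²/(2·9.81) = 191.8 m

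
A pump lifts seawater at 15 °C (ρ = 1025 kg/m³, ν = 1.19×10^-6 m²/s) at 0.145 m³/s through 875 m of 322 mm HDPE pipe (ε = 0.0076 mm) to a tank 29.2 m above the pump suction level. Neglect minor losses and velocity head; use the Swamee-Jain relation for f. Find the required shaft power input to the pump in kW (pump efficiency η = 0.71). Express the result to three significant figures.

P_shaft ≈ 72.2 kW

V = 4Q/(πD²) = 1.781 m/s; Re = 4.82×10^5; ε/D = 2.36×10^-5; f = 0.01354
h_f = f(L/D)V²/2g = 5.946 m
Total head H = z + h_f = 29.2 + 5.946 = 35.15 m
P_hyd = ρgQH = 1025·9.81·0.145·35.15 = 51.24 kW
P_shaft = P_hyd/η = 51.24/0.71 = 72.17 kW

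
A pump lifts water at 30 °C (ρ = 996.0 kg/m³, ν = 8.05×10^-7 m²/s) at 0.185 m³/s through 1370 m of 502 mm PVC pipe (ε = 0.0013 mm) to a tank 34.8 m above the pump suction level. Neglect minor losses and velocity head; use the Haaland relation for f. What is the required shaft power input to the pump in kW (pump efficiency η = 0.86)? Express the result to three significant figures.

P_shaft ≈ 76.4 kW

V = 4Q/(πD²) = 0.9347 m/s; Re = 5.83×10^5; ε/D = 2.59×10^-6; f = 0.01274
h_f = f(L/D)V²/2g = 1.549 m
Total head H = z + h_f = 34.8 + 1.549 = 36.35 m
P_hyd = ρgQH = 996.0·9.81·0.185·36.35 = 65.70 kW
P_shaft = P_hyd/η = 65.70/0.86 = 76.40 kW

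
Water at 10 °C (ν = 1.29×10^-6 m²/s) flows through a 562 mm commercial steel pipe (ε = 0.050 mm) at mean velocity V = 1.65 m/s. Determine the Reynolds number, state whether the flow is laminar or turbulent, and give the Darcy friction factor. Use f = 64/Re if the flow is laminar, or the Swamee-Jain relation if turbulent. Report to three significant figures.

Re ≈ 7.19×10^5; turbulent; f ≈ 0.0138

Re = VD/ν = 1.650·0.562/1.29×10^-6 = 7.19×10^5
Re > 4000 → turbulent; ε/D = 8.90×10^-5
Swamee-Jain: f = 0.01377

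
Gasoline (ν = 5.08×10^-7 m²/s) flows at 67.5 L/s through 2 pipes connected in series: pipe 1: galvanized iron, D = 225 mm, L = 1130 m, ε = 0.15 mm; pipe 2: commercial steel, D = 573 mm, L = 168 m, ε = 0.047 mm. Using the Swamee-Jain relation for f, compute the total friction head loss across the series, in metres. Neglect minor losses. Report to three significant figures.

Pipe 1: V = 1.698 m/s, Re = 7.52×10^5, ε/D = 6.67×10^-4, f = 0.01848, h_1 = f(L/D)V²/2g = 13.63 m
Pipe 2: V = 0.2618 m/s, Re = 2.95×10^5, ε/D = 8.20×10^-5, f = 0.01530, h_2 = f(L/D)V²/2g = 0.01566 m
Series → Q common, losses add: H = Σh = 13.65 m

H ≈ 13.6 m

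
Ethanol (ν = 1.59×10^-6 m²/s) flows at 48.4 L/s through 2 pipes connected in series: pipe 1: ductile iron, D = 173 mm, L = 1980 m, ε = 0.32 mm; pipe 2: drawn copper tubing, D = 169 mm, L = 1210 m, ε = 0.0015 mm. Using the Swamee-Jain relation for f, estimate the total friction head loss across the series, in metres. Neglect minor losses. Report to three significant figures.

Pipe 1: V = 2.059 m/s, Re = 2.24×10^5, ε/D = 0.00185, f = 0.02395, h_1 = f(L/D)V²/2g = 59.23 m
Pipe 2: V = 2.158 m/s, Re = 2.29×10^5, ε/D = 8.88×10^-6, f = 0.01521, h_2 = f(L/D)V²/2g = 25.85 m
Series → Q common, losses add: H = Σh = 85.08 m

H ≈ 85.1 m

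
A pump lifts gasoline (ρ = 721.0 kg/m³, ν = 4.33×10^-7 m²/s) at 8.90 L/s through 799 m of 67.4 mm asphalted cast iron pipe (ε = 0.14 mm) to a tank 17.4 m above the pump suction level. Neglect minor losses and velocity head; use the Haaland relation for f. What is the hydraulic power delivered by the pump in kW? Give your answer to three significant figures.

P_hyd ≈ 6.80 kW

V = 4Q/(πD²) = 2.494 m/s; Re = 3.88×10^5; ε/D = 0.00208; f = 0.02411
h_f = f(L/D)V²/2g = 90.64 m
Total head H = z + h_f = 17.4 + 90.64 = 108.0 m
P_hyd = ρgQH = 721.0·9.81·0.00890·108.0 = 6.801 kW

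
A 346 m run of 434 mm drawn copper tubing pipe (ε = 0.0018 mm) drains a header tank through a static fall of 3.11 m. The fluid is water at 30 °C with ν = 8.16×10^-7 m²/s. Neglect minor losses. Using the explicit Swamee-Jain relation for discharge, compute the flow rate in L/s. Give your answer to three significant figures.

Swamee-Jain (Type II): Q = -0.965·√(gD⁵h_f/L)·ln[ε/(3.7D) + √(3.17ν²L/(gD³h_f))]
√(gD⁵h_f/L) = √(9.81·0.434⁵·3.11/346) = 0.03685
ε/(3.7D) = 1.12×10^-6; √(3.17ν²L/(gD³h_f)) = 1.71×10^-5
Q = -0.965·0.03685·ln(1.823×10^-5) = 0.3880 m³/s
Check: V = 2.62 m/s, Re = 1.39×10^6, f = 0.01111, h_f = 3.11 m ≈ 3.11 m ✓

Q ≈ 388 L/s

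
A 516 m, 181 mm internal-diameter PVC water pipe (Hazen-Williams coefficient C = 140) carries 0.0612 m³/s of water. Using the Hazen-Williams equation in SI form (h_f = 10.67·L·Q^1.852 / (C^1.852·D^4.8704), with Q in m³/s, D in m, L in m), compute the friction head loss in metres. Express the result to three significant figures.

h_f ≈ 13.6 m

h_f = 10.67·516·0.0612^1.852 / (140^1.852·0.181^4.8704) = 13.63 m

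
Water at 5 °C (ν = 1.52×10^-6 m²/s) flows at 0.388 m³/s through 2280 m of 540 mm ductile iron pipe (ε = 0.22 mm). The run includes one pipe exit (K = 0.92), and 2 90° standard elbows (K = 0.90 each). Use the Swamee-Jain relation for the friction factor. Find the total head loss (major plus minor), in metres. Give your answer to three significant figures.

V = 4Q/(πD²) = 1.694 m/s; V²/2g = 0.1463 m
Re = 6.02×10^5, ε/D = 4.07×10^-4 → f = 0.01700 (Swamee-Jain)
Major: h_f = f(L/D)·V²/2g = 0.01700·4222·0.1463 = 10.50 m
Minor: ΣK = 2.72; h_m = ΣK·V²/2g = 0.3979 m
Total H_L = 10.50 + 0.3979 = 10.90 m

H_L ≈ 10.9 m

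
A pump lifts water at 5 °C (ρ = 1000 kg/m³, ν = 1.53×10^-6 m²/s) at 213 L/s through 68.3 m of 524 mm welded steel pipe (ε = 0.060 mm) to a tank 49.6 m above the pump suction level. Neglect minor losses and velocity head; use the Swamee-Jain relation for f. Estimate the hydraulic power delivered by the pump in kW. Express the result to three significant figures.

V = 4Q/(πD²) = 0.9877 m/s; Re = 3.38×10^5; ε/D = 1.15×10^-4; f = 0.01533
h_f = f(L/D)V²/2g = 0.09935 m
Total head H = z + h_f = 49.6 + 0.09935 = 49.70 m
P_hyd = ρgQH = 1000·9.81·0.213·49.70 = 103.8 kW

P_hyd ≈ 104 kW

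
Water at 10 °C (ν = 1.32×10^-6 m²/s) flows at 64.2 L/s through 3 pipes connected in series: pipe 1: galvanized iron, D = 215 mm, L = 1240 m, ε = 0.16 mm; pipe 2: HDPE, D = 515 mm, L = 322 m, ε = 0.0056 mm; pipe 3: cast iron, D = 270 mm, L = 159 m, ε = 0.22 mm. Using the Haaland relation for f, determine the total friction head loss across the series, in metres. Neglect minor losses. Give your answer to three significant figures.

Pipe 1: V = 1.768 m/s, Re = 2.88×10^5, ε/D = 7.44×10^-4, f = 0.01941, h_1 = f(L/D)V²/2g = 17.84 m
Pipe 2: V = 0.3082 m/s, Re = 1.20×10^5, ε/D = 1.09×10^-5, f = 0.01720, h_2 = f(L/D)V²/2g = 0.05207 m
Pipe 3: V = 1.121 m/s, Re = 2.29×10^5, ε/D = 8.15×10^-4, f = 0.01998, h_3 = f(L/D)V²/2g = 0.7538 m
Series → Q common, losses add: H = Σh = 18.65 m

H ≈ 18.6 m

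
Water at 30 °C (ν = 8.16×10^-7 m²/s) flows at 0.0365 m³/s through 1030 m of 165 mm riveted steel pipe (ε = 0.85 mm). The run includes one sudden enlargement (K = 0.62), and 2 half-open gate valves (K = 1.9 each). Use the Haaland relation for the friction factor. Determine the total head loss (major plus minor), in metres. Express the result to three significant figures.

H_L ≈ 29.4 m

V = 4Q/(πD²) = 1.707 m/s; V²/2g = 0.1485 m
Re = 3.45×10^5, ε/D = 0.00515 → f = 0.03095 (Haaland)
Major: h_f = f(L/D)·V²/2g = 0.03095·6242·0.1485 = 28.70 m
Minor: ΣK = 4.42; h_m = ΣK·V²/2g = 0.6564 m
Total H_L = 28.70 + 0.6564 = 29.35 m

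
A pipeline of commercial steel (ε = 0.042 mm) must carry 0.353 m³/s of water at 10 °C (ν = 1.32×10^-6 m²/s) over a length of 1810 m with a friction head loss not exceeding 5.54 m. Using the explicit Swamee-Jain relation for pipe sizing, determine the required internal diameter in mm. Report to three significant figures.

D ≈ 547 mm

Swamee-Jain (Type III): D = 0.66·[ε^1.25·(LQ²/(gh_f))^4.75 + ν·Q^9.4·(L/(gh_f))^5.2]^0.04
LQ²/(gh_f) = 4.150; L/(gh_f) = 33.30
Term 1 = ε^1.25·(…)^4.75 = 0.00292; Term 2 = ν·Q^9.4·(…)^5.2 = 0.00612
D = 0.66·(0.00292 + 0.00612)^0.04 = 0.5467 m = 547 mm
Check: V = 1.50 m/s, Re = 6.23×10^5, f = 0.01382, h_f = 5.27 m ≈ 5.54 m ✓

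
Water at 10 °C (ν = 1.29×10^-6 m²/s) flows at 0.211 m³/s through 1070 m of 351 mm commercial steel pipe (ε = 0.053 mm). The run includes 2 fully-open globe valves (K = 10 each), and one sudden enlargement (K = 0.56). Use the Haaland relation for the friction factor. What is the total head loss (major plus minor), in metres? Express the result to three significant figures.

V = 4Q/(πD²) = 2.181 m/s; V²/2g = 0.2424 m
Re = 5.93×10^5, ε/D = 1.51×10^-4 → f = 0.01458 (Haaland)
Major: h_f = f(L/D)·V²/2g = 0.01458·3048·0.2424 = 10.77 m
Minor: ΣK = 20.6; h_m = ΣK·V²/2g = 4.983 m
Total H_L = 10.77 + 4.983 = 15.75 m

H_L ≈ 15.8 m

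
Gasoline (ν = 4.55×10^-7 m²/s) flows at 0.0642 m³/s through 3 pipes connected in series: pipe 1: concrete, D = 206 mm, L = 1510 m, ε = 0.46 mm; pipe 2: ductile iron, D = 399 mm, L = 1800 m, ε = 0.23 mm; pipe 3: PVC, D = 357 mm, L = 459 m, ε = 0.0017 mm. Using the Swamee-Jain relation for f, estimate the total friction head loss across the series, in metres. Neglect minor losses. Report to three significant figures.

H ≈ 35.3 m

Pipe 1: V = 1.926 m/s, Re = 8.72×10^5, ε/D = 0.00223, f = 0.02440, h_1 = f(L/D)V²/2g = 33.82 m
Pipe 2: V = 0.5135 m/s, Re = 4.50×10^5, ε/D = 5.76×10^-4, f = 0.01833, h_2 = f(L/D)V²/2g = 1.111 m
Pipe 3: V = 0.6414 m/s, Re = 5.03×10^5, ε/D = 4.76×10^-6, f = 0.01315, h_3 = f(L/D)V²/2g = 0.3546 m
Series → Q common, losses add: H = Σh = 35.29 m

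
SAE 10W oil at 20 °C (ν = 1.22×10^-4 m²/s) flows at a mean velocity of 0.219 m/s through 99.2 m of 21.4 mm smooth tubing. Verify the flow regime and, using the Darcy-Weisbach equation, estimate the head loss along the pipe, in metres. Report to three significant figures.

h_f ≈ 18.9 m

Re = VD/ν = 0.219·0.02140/1.22×10^-4 = 38.4 → laminar (Re < 2300)
f = 64/Re = 1.666
h_f = f(L/D)V²/(2g) = 1.666·(99.2/0.02140)·0.219²/(2·9.81) = 18.88 m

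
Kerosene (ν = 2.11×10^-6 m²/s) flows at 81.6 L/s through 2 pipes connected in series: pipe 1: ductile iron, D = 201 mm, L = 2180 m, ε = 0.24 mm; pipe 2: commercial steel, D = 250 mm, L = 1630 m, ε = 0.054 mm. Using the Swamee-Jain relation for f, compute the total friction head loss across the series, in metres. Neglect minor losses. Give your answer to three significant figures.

Pipe 1: V = 2.572 m/s, Re = 2.45×10^5, ε/D = 0.00119, f = 0.02170, h_1 = f(L/D)V²/2g = 79.35 m
Pipe 2: V = 1.662 m/s, Re = 1.97×10^5, ε/D = 2.16×10^-4, f = 0.01728, h_2 = f(L/D)V²/2g = 15.86 m
Series → Q common, losses add: H = Σh = 95.21 m

H ≈ 95.2 m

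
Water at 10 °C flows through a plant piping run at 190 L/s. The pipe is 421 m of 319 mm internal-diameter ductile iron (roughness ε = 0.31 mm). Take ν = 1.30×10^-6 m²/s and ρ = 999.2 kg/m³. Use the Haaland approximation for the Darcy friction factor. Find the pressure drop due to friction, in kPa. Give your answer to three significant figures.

V = 4Q/(πD²) = 4·0.190/(π·0.319²) = 2.377 m/s
Re = VD/ν = 2.377·0.319/1.30×10^-6 = 5.83×10^5 → turbulent
ε/D = 0.31/319 = 9.72×10^-4
Haaland: f = 0.02000
h_f = f(L/D)V²/(2g) = 0.02000·(421/0.319)·2.377²/(2·9.81) = 7.602 m
Δp = ρg·h_f = 999.2·9.81·7.602 = 74.52 kPa

Δp ≈ 74.5 kPa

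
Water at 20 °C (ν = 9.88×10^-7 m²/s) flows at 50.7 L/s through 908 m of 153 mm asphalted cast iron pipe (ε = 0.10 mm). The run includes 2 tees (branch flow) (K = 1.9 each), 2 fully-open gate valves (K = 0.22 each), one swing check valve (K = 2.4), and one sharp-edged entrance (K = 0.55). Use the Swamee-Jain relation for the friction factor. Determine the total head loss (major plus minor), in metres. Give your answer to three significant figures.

H_L ≈ 46.0 m

V = 4Q/(πD²) = 2.758 m/s; V²/2g = 0.3876 m
Re = 4.27×10^5, ε/D = 6.54×10^-4 → f = 0.01880 (Swamee-Jain)
Major: h_f = f(L/D)·V²/2g = 0.01880·5935·0.3876 = 43.25 m
Minor: ΣK = 7.19; h_m = ΣK·V²/2g = 2.787 m
Total H_L = 43.25 + 2.787 = 46.04 m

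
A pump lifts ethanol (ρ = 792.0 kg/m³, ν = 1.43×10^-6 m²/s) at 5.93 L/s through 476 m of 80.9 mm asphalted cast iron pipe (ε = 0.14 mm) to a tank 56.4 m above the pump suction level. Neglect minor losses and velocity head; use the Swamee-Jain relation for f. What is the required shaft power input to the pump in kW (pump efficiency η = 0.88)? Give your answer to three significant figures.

V = 4Q/(πD²) = 1.154 m/s; Re = 6.53×10^4; ε/D = 0.00173; f = 0.02545
h_f = f(L/D)V²/2g = 10.16 m
Total head H = z + h_f = 56.4 + 10.16 = 66.56 m
P_hyd = ρgQH = 792.0·9.81·0.00593·66.56 = 3.067 kW
P_shaft = P_hyd/η = 3.067/0.88 = 3.485 kW

P_shaft ≈ 3.48 kW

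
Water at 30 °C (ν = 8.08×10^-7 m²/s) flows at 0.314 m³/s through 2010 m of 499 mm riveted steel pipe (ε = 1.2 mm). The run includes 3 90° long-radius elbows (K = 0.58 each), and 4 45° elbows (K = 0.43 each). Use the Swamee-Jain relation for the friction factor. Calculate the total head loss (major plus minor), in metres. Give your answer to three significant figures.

H_L ≈ 13.6 m

V = 4Q/(πD²) = 1.606 m/s; V²/2g = 0.1314 m
Re = 9.92×10^5, ε/D = 0.00240 → f = 0.02485 (Swamee-Jain)
Major: h_f = f(L/D)·V²/2g = 0.02485·4028·0.1314 = 13.15 m
Minor: ΣK = 3.46; h_m = ΣK·V²/2g = 0.4546 m
Total H_L = 13.15 + 0.4546 = 13.61 m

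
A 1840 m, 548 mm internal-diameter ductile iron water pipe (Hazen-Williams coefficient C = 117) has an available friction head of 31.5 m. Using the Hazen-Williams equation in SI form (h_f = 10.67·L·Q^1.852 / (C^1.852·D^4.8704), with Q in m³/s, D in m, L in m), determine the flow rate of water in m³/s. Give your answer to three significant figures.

Rearranging: Q = [h_f·C^1.852·D^4.8704 / (10.67·L)]^(1/1.852)
Q = [31.5·117^1.852·0.548^4.8704 / (10.67·1840)]^0.540 = 0.7451 m³/s

Q ≈ 0.745 m³/s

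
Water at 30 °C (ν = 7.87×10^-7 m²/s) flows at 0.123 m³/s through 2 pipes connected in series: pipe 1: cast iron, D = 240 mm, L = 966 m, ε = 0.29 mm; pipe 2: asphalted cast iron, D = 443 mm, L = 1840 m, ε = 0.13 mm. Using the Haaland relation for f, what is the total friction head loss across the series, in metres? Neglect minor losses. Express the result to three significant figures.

Pipe 1: V = 2.719 m/s, Re = 8.29×10^5, ε/D = 0.00121, f = 0.02089, h_1 = f(L/D)V²/2g = 31.68 m
Pipe 2: V = 0.7980 m/s, Re = 4.49×10^5, ε/D = 2.93×10^-4, f = 0.01622, h_2 = f(L/D)V²/2g = 2.187 m
Series → Q common, losses add: H = Σh = 33.87 m

H ≈ 33.9 m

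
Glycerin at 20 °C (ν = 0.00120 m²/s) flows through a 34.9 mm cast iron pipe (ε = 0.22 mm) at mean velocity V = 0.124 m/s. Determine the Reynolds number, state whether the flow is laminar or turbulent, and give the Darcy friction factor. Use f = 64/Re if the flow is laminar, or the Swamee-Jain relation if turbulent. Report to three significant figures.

Re ≈ 3.61; laminar; f = 64/Re ≈ 17.7

Re = VD/ν = 0.1240·0.0349/0.00120 = 3.61
Re < 2300 → laminar → f = 64/Re = 17.75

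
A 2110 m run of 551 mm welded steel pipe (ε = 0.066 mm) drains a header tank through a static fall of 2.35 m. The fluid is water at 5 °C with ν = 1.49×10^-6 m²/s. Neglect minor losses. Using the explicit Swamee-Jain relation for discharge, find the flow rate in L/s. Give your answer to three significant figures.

Swamee-Jain (Type II): Q = -0.965·√(gD⁵h_f/L)·ln[ε/(3.7D) + √(3.17ν²L/(gD³h_f))]
√(gD⁵h_f/L) = √(9.81·0.551⁵·2.35/2110) = 0.02356
ε/(3.7D) = 3.24×10^-5; √(3.17ν²L/(gD³h_f)) = 6.21×10^-5
Q = -0.965·0.02356·ln(9.443×10^-5) = 0.2107 m³/s
Check: V = 0.884 m/s, Re = 3.27×10^5, f = 0.01545, h_f = 2.35 m ≈ 2.35 m ✓

Q ≈ 211 L/s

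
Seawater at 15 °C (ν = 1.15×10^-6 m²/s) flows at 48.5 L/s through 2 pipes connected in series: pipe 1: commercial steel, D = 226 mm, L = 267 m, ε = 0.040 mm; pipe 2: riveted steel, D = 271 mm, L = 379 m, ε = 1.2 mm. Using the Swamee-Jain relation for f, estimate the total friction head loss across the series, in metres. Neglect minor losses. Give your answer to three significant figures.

H ≈ 2.97 m

Pipe 1: V = 1.209 m/s, Re = 2.38×10^5, ε/D = 1.77×10^-4, f = 0.01659, h_1 = f(L/D)V²/2g = 1.460 m
Pipe 2: V = 0.8408 m/s, Re = 1.98×10^5, ε/D = 0.00443, f = 0.02998, h_2 = f(L/D)V²/2g = 1.511 m
Series → Q common, losses add: H = Σh = 2.971 m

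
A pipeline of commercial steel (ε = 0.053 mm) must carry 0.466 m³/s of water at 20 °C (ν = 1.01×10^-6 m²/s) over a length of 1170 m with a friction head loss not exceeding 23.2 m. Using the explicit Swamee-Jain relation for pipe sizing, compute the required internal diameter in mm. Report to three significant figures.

Swamee-Jain (Type III): D = 0.66·[ε^1.25·(LQ²/(gh_f))^4.75 + ν·Q^9.4·(L/(gh_f))^5.2]^0.04
LQ²/(gh_f) = 1.116; L/(gh_f) = 5.141
Term 1 = ε^1.25·(…)^4.75 = 7.63×10^-6; Term 2 = ν·Q^9.4·(…)^5.2 = 3.84×10^-6
D = 0.66·(7.63×10^-6 + 3.84×10^-6)^0.04 = 0.4187 m = 419 mm
Check: V = 3.38 m/s, Re = 1.40×10^6, f = 0.01357, h_f = 22.1 m ≈ 23.2 m ✓

D ≈ 419 mm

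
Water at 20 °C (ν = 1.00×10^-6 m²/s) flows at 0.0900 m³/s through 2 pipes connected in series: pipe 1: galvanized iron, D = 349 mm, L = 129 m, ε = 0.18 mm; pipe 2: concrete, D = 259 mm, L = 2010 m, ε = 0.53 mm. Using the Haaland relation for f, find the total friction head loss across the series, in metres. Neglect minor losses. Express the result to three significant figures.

Pipe 1: V = 0.9408 m/s, Re = 3.28×10^5, ε/D = 5.16×10^-4, f = 0.01806, h_1 = f(L/D)V²/2g = 0.3012 m
Pipe 2: V = 1.708 m/s, Re = 4.42×10^5, ε/D = 0.00205, f = 0.02397, h_2 = f(L/D)V²/2g = 27.67 m
Series → Q common, losses add: H = Σh = 27.97 m

H ≈ 28.0 m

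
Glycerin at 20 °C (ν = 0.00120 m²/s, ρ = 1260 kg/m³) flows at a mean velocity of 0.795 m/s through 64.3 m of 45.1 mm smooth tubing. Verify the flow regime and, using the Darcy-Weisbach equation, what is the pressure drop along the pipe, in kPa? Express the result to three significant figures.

Δp ≈ 1220 kPa

Re = VD/ν = 0.795·0.04510/0.00120 = 29.9 → laminar (Re < 2300)
f = 64/Re = 2.142
h_f = f(L/D)V²/(2g) = 2.142·(64.3/0.04510)·0.795²/(2·9.81) = 98.38 m
Δp = ρg·h_f = 1260·9.81·98.38 = 1216 kPa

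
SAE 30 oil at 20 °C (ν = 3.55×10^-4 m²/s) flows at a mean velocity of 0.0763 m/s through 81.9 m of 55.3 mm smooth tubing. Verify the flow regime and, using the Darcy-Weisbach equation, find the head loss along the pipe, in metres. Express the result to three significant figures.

h_f ≈ 2.37 m

Re = VD/ν = 0.0763·0.05530/3.55×10^-4 = 11.9 → laminar (Re < 2300)
f = 64/Re = 5.385
h_f = f(L/D)V²/(2g) = 5.385·(81.9/0.05530)·0.0763²/(2·9.81) = 2.366 m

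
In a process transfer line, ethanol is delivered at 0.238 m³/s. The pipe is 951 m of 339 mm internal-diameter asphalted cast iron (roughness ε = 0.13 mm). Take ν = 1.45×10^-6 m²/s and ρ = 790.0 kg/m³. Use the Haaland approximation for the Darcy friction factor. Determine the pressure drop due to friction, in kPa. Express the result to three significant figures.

Δp ≈ 128 kPa

V = 4Q/(πD²) = 4·0.238/(π·0.339²) = 2.637 m/s
Re = VD/ν = 2.637·0.339/1.45×10^-6 = 6.16×10^5 → turbulent
ε/D = 0.13/339 = 3.83×10^-4
Haaland: f = 0.01661
h_f = f(L/D)V²/(2g) = 0.01661·(951/0.339)·2.637²/(2·9.81) = 16.52 m
Δp = ρg·h_f = 790.0·9.81·16.52 = 128.0 kPa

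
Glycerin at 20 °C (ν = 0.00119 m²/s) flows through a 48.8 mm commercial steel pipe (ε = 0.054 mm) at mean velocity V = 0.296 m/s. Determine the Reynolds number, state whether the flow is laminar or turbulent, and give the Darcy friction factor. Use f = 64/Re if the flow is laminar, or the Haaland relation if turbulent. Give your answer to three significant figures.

Re = VD/ν = 0.2960·0.0488/0.00119 = 12.1
Re < 2300 → laminar → f = 64/Re = 5.272

Re ≈ 12.1; laminar; f = 64/Re ≈ 5.27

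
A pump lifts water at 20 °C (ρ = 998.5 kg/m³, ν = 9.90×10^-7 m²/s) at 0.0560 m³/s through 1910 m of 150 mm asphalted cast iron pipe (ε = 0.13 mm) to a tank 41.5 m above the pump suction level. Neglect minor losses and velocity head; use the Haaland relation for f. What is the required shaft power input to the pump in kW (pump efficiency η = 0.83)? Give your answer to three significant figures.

V = 4Q/(πD²) = 3.169 m/s; Re = 4.80×10^5; ε/D = 8.67×10^-4; f = 0.01961
h_f = f(L/D)V²/2g = 127.8 m
Total head H = z + h_f = 41.5 + 127.8 = 169.3 m
P_hyd = ρgQH = 998.5·9.81·0.0560·169.3 = 92.86 kW
P_shaft = P_hyd/η = 92.86/0.83 = 111.9 kW

P_shaft ≈ 112 kW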